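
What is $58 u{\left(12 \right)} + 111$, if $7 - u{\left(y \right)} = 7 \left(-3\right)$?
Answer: $1735$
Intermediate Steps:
$u{\left(y \right)} = 28$ ($u{\left(y \right)} = 7 - 7 \left(-3\right) = 7 - -21 = 7 + 21 = 28$)
$58 u{\left(12 \right)} + 111 = 58 \cdot 28 + 111 = 1624 + 111 = 1735$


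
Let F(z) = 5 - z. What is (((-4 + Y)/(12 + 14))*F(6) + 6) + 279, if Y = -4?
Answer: 3709/13 ≈ 285.31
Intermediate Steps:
(((-4 + Y)/(12 + 14))*F(6) + 6) + 279 = (((-4 - 4)/(12 + 14))*(5 - 1*6) + 6) + 279 = ((-8/26)*(5 - 6) + 6) + 279 = (-8*1/26*(-1) + 6) + 279 = (-4/13*(-1) + 6) + 279 = (4/13 + 6) + 279 = 82/13 + 279 = 3709/13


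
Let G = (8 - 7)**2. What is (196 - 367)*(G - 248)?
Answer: 42237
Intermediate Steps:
G = 1 (G = 1**2 = 1)
(196 - 367)*(G - 248) = (196 - 367)*(1 - 248) = -171*(-247) = 42237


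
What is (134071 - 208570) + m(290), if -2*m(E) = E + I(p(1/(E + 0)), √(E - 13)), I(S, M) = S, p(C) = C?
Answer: -43293521/580 ≈ -74644.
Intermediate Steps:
m(E) = -E/2 - 1/(2*E) (m(E) = -(E + 1/(E + 0))/2 = -(E + 1/E)/2 = -E/2 - 1/(2*E))
(134071 - 208570) + m(290) = (134071 - 208570) + (½)*(-1 - 1*290²)/290 = -74499 + (½)*(1/290)*(-1 - 1*84100) = -74499 + (½)*(1/290)*(-1 - 84100) = -74499 + (½)*(1/290)*(-84101) = -74499 - 84101/580 = -43293521/580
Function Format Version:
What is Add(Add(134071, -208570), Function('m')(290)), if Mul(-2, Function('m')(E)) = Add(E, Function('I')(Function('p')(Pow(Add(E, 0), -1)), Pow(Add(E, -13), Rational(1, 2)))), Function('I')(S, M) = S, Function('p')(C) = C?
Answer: Rational(-43293521, 580) ≈ -74644.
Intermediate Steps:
Function('m')(E) = Add(Mul(Rational(-1, 2), E), Mul(Rational(-1, 2), Pow(E, -1))) (Function('m')(E) = Mul(Rational(-1, 2), Add(E, Pow(Add(E, 0), -1))) = Mul(Rational(-1, 2), Add(E, Pow(E, -1))) = Add(Mul(Rational(-1, 2), E), Mul(Rational(-1, 2), Pow(E, -1))))
Add(Add(134071, -208570), Function('m')(290)) = Add(Add(134071, -208570), Mul(Rational(1, 2), Pow(290, -1), Add(-1, Mul(-1, Pow(290, 2))))) = Add(-74499, Mul(Rational(1, 2), Rational(1, 290), Add(-1, Mul(-1, 84100)))) = Add(-74499, Mul(Rational(1, 2), Rational(1, 290), Add(-1, -84100))) = Add(-74499, Mul(Rational(1, 2), Rational(1, 290), -84101)) = Add(-74499, Rational(-84101, 580)) = Rational(-43293521, 580)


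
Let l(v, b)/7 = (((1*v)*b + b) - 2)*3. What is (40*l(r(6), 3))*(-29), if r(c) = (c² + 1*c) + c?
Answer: -3532200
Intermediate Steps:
r(c) = c² + 2*c (r(c) = (c² + c) + c = (c + c²) + c = c² + 2*c)
l(v, b) = -42 + 21*b + 21*b*v (l(v, b) = 7*((((1*v)*b + b) - 2)*3) = 7*(((v*b + b) - 2)*3) = 7*(((b*v + b) - 2)*3) = 7*(((b + b*v) - 2)*3) = 7*((-2 + b + b*v)*3) = 7*(-6 + 3*b + 3*b*v) = -42 + 21*b + 21*b*v)
(40*l(r(6), 3))*(-29) = (40*(-42 + 21*3 + 21*3*(6*(2 + 6))))*(-29) = (40*(-42 + 63 + 21*3*(6*8)))*(-29) = (40*(-42 + 63 + 21*3*48))*(-29) = (40*(-42 + 63 + 3024))*(-29) = (40*3045)*(-29) = 121800*(-29) = -3532200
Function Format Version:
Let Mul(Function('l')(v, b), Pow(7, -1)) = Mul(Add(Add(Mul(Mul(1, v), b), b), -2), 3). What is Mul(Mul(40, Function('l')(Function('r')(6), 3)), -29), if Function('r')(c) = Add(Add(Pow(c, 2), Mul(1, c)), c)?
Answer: -3532200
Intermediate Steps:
Function('r')(c) = Add(Pow(c, 2), Mul(2, c)) (Function('r')(c) = Add(Add(Pow(c, 2), c), c) = Add(Add(c, Pow(c, 2)), c) = Add(Pow(c, 2), Mul(2, c)))
Function('l')(v, b) = Add(-42, Mul(21, b), Mul(21, b, v)) (Function('l')(v, b) = Mul(7, Mul(Add(Add(Mul(Mul(1, v), b), b), -2), 3)) = Mul(7, Mul(Add(Add(Mul(v, b), b), -2), 3)) = Mul(7, Mul(Add(Add(Mul(b, v), b), -2), 3)) = Mul(7, Mul(Add(Add(b, Mul(b, v)), -2), 3)) = Mul(7, Mul(Add(-2, b, Mul(b, v)), 3)) = Mul(7, Add(-6, Mul(3, b), Mul(3, b, v))) = Add(-42, Mul(21, b), Mul(21, b, v)))
Mul(Mul(40, Function('l')(Function('r')(6), 3)), -29) = Mul(Mul(40, Add(-42, Mul(21, 3), Mul(21, 3, Mul(6, Add(2, 6))))), -29) = Mul(Mul(40, Add(-42, 63, Mul(21, 3, Mul(6, 8)))), -29) = Mul(Mul(40, Add(-42, 63, Mul(21, 3, 48))), -29) = Mul(Mul(40, Add(-42, 63, 3024)), -29) = Mul(Mul(40, 3045), -29) = Mul(121800, -29) = -3532200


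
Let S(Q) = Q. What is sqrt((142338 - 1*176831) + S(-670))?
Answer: 3*I*sqrt(3907) ≈ 187.52*I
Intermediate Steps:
sqrt((142338 - 1*176831) + S(-670)) = sqrt((142338 - 1*176831) - 670) = sqrt((142338 - 176831) - 670) = sqrt(-34493 - 670) = sqrt(-35163) = 3*I*sqrt(3907)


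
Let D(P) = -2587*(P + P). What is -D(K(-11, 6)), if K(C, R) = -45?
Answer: -232830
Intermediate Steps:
D(P) = -5174*P
-D(K(-11, 6)) = -(-5174)*(-45) = -1*232830 = -232830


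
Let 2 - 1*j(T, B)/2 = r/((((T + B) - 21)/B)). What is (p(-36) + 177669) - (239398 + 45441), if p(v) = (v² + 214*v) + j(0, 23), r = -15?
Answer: -113229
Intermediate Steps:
j(T, B) = 4 + 30*B/(-21 + B + T) (j(T, B) = 4 - (-30)/(((T + B) - 21)/B) = 4 - (-30)/(((B + T) - 21)/B) = 4 - (-30)/((-21 + B + T)/B) = 4 - (-30)*B/(-21 + B + T) = 4 + 30*B/(-21 + B + T))
p(v) = 349 + v² + 214*v (p(v) = (v² + 214*v) + 2*(-42 + 2*0 + 17*23)/(-21 + 23 + 0) = (v² + 214*v) + 2*(-42 + 0 + 391)/2 = (v² + 214*v) + 2*(½)*349 = (v² + 214*v) + 349 = 349 + v² + 214*v)
(p(-36) + 177669) - (239398 + 45441) = ((349 + (-36)² + 214*(-36)) + 177669) - (239398 + 45441) = ((349 + 1296 - 7704) + 177669) - 1*284839 = (-6059 + 177669) - 284839 = 171610 - 284839 = -113229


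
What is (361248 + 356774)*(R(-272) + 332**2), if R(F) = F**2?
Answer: 132265396576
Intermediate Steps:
(361248 + 356774)*(R(-272) + 332**2) = (361248 + 356774)*((-272)**2 + 332**2) = 718022*(73984 + 110224) = 718022*184208 = 132265396576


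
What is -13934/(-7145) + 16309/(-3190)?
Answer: -14415669/4558510 ≈ -3.1624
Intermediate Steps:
-13934/(-7145) + 16309/(-3190) = -13934*(-1/7145) + 16309*(-1/3190) = 13934/7145 - 16309/3190 = -14415669/4558510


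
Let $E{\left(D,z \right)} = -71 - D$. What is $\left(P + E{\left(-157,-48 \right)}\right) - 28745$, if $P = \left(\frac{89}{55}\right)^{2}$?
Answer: $- \frac{86685554}{3025} \approx -28656.0$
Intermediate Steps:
$P = \frac{7921}{3025}$ ($P = \left(89 \cdot \frac{1}{55}\right)^{2} = \left(\frac{89}{55}\right)^{2} = \frac{7921}{3025} \approx 2.6185$)
$\left(P + E{\left(-157,-48 \right)}\right) - 28745 = \left(\frac{7921}{3025} - -86\right) - 28745 = \left(\frac{7921}{3025} + \left(-71 + 157\right)\right) - 28745 = \left(\frac{7921}{3025} + 86\right) - 28745 = \frac{268071}{3025} - 28745 = - \frac{86685554}{3025}$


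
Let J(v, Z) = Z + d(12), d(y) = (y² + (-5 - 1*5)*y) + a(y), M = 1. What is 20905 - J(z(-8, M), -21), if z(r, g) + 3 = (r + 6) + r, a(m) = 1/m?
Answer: 250823/12 ≈ 20902.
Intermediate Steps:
z(r, g) = 3 + 2*r (z(r, g) = -3 + ((r + 6) + r) = -3 + ((6 + r) + r) = -3 + (6 + 2*r) = 3 + 2*r)
d(y) = 1/y + y² - 10*y (d(y) = (y² + (-5 - 1*5)*y) + 1/y = (y² + (-5 - 5)*y) + 1/y = (y² - 10*y) + 1/y = 1/y + y² - 10*y)
J(v, Z) = 289/12 + Z (J(v, Z) = Z + (1 + 12²*(-10 + 12))/12 = Z + (1 + 144*2)/12 = Z + (1 + 288)/12 = Z + (1/12)*289 = Z + 289/12 = 289/12 + Z)
20905 - J(z(-8, M), -21) = 20905 - (289/12 - 21) = 20905 - 1*37/12 = 20905 - 37/12 = 250823/12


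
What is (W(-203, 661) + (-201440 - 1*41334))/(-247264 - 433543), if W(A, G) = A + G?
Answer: 242316/680807 ≈ 0.35592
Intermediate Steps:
(W(-203, 661) + (-201440 - 1*41334))/(-247264 - 433543) = ((-203 + 661) + (-201440 - 1*41334))/(-247264 - 433543) = (458 + (-201440 - 41334))/(-680807) = (458 - 242774)*(-1/680807) = -242316*(-1/680807) = 242316/680807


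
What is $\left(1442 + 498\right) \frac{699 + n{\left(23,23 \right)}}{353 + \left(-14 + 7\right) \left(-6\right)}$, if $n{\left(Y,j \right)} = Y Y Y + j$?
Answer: $\frac{5000932}{79} \approx 63303.0$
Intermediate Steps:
$n{\left(Y,j \right)} = j + Y^{3}$ ($n{\left(Y,j \right)} = Y^{2} Y + j = Y^{3} + j = j + Y^{3}$)
$\left(1442 + 498\right) \frac{699 + n{\left(23,23 \right)}}{353 + \left(-14 + 7\right) \left(-6\right)} = \left(1442 + 498\right) \frac{699 + \left(23 + 23^{3}\right)}{353 + \left(-14 + 7\right) \left(-6\right)} = 1940 \frac{699 + \left(23 + 12167\right)}{353 - -42} = 1940 \frac{699 + 12190}{353 + 42} = 1940 \cdot \frac{12889}{395} = \frac{5000932}{79}$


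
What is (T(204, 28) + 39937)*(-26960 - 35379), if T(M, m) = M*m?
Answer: -2845713011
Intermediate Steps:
(T(204, 28) + 39937)*(-26960 - 35379) = (204*28 + 39937)*(-26960 - 35379) = (5712 + 39937)*(-62339) = 45649*(-62339) = -2845713011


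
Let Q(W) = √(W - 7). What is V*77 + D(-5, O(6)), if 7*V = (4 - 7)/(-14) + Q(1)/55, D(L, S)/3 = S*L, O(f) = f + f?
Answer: -2487/14 + I*√6/5 ≈ -177.64 + 0.4899*I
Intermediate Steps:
O(f) = 2*f
Q(W) = √(-7 + W)
D(L, S) = 3*L*S (D(L, S) = 3*(S*L) = 3*(L*S) = 3*L*S)
V = 3/98 + I*√6/385 (V = ((4 - 7)/(-14) + √(-7 + 1)/55)/7 = (-3*(-1/14) + √(-6)*(1/55))/7 = (3/14 + (I*√6)*(1/55))/7 = (3/14 + I*√6/55)/7 = 3/98 + I*√6/385 ≈ 0.030612 + 0.0063623*I)
V*77 + D(-5, O(6)) = (3/98 + I*√6/385)*77 + 3*(-5)*(2*6) = (33/14 + I*√6/5) + 3*(-5)*12 = (33/14 + I*√6/5) - 180 = -2487/14 + I*√6/5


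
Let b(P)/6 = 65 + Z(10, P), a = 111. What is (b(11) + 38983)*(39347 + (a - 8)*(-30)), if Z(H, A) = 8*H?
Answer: 1444950221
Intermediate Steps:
b(P) = 870 (b(P) = 6*(65 + 8*10) = 6*(65 + 80) = 6*145 = 870)
(b(11) + 38983)*(39347 + (a - 8)*(-30)) = (870 + 38983)*(39347 + (111 - 8)*(-30)) = 39853*(39347 + 103*(-30)) = 39853*(39347 - 3090) = 39853*36257 = 1444950221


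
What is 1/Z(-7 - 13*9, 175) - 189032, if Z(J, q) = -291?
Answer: -55008313/291 ≈ -1.8903e+5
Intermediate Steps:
1/Z(-7 - 13*9, 175) - 189032 = 1/(-291) - 189032 = -1/291 - 189032 = -55008313/291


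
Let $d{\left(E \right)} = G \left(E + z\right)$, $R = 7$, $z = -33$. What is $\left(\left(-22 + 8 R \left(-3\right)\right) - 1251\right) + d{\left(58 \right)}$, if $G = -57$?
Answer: $-2866$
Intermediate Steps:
$d{\left(E \right)} = 1881 - 57 E$ ($d{\left(E \right)} = - 57 \left(E - 33\right) = - 57 \left(-33 + E\right) = 1881 - 57 E$)
$\left(\left(-22 + 8 R \left(-3\right)\right) - 1251\right) + d{\left(58 \right)} = \left(\left(-22 + 8 \cdot 7 \left(-3\right)\right) - 1251\right) + \left(1881 - 3306\right) = \left(\left(-22 + 8 \left(-21\right)\right) - 1251\right) + \left(1881 - 3306\right) = \left(\left(-22 - 168\right) - 1251\right) - 1425 = \left(-190 - 1251\right) - 1425 = -1441 - 1425 = -2866$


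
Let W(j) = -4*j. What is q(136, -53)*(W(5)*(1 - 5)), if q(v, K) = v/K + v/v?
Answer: -6640/53 ≈ -125.28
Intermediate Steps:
q(v, K) = 1 + v/K (q(v, K) = v/K + 1 = 1 + v/K)
q(136, -53)*(W(5)*(1 - 5)) = ((-53 + 136)/(-53))*((-4*5)*(1 - 5)) = (-1/53*83)*(-20*(-4)) = -83/53*80 = -6640/53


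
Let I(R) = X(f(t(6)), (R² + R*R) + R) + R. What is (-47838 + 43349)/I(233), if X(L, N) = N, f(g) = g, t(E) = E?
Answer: -4489/109044 ≈ -0.041167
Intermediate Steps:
I(R) = 2*R + 2*R² (I(R) = ((R² + R*R) + R) + R = ((R² + R²) + R) + R = (2*R² + R) + R = (R + 2*R²) + R = 2*R + 2*R²)
(-47838 + 43349)/I(233) = (-47838 + 43349)/((2*233*(1 + 233))) = -4489/(2*233*234) = -4489/109044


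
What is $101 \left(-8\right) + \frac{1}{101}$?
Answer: $- \frac{81607}{101} \approx -807.99$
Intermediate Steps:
$101 \left(-8\right) + \frac{1}{101} = -808 + \frac{1}{101} = - \frac{81607}{101}$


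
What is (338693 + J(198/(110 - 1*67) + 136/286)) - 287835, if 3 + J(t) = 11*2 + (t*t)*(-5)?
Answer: 1918790533057/37810201 ≈ 50748.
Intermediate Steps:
J(t) = 19 - 5*t**2 (J(t) = -3 + (11*2 + (t*t)*(-5)) = -3 + (22 + t**2*(-5)) = -3 + (22 - 5*t**2) = 19 - 5*t**2)
(338693 + J(198/(110 - 1*67) + 136/286)) - 287835 = (338693 + (19 - 5*(198/(110 - 1*67) + 136/286)**2)) - 287835 = (338693 + (19 - 5*(198/(110 - 67) + 136*(1/286))**2)) - 287835 = (338693 + (19 - 5*(198/43 + 68/143)**2)) - 287835 = (338693 + (19 - 5*(31238/6149)**2)) - 287835 = (338693 + (19 - 5*975812644/37810201)) - 287835 = (338693 + (19 - 4879063220/37810201)) - 287835 = (338693 - 4160669401/37810201) - 287835 = 12801889737892/37810201 - 287835 = 1918790533057/37810201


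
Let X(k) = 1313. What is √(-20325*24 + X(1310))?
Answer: I*√486487 ≈ 697.49*I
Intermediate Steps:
√(-20325*24 + X(1310)) = √(-20325*24 + 1313) = √(-487800 + 1313) = √(-486487) = I*√486487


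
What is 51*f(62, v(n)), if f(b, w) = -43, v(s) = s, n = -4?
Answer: -2193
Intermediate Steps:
51*f(62, v(n)) = 51*(-43) = -2193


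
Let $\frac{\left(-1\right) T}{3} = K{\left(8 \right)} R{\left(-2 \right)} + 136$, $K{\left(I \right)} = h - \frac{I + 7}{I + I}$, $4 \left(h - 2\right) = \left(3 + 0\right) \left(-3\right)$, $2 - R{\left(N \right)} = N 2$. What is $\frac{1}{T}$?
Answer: $- \frac{8}{3093} \approx -0.0025865$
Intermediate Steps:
$R{\left(N \right)} = 2 - 2 N$ ($R{\left(N \right)} = 2 - N 2 = 2 - 2 N$)
$h = - \frac{1}{4}$ ($h = 2 + \frac{\left(3 + 0\right) \left(-3\right)}{4} = 2 + \frac{3 \left(-3\right)}{4} = 2 + \frac{1}{4} \left(-9\right) = 2 - \frac{9}{4} = - \frac{1}{4} \approx -0.25$)
$K{\left(I \right)} = - \frac{1}{4} - \frac{7 + I}{2 I}$ ($K{\left(I \right)} = - \frac{1}{4} - \frac{I + 7}{I + I} = - \frac{1}{4} - \frac{7 + I}{2 I}$)
$T = - \frac{3093}{8}$ ($T = - 3 \left(\frac{-14 - 24}{4 \cdot 8} \left(2 - -4\right) + 136\right) = - 3 \left(\frac{1}{4} \cdot \frac{1}{8} \left(-14 - 24\right) \left(2 + 4\right) + 136\right) = - 3 \left(\frac{1}{4} \cdot \frac{1}{8} \left(-38\right) 6 + 136\right) = - 3 \left(\left(- \frac{19}{16}\right) 6 + 136\right) = - 3 \left(- \frac{57}{8} + 136\right) = \left(-3\right) \frac{1031}{8} = - \frac{3093}{8} \approx -386.63$)
$\frac{1}{T} = \frac{1}{- \frac{3093}{8}} = - \frac{8}{3093}$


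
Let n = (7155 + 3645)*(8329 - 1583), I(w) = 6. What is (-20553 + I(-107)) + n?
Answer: 72836253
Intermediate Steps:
n = 72856800 (n = 10800*6746 = 72856800)
(-20553 + I(-107)) + n = (-20553 + 6) + 72856800 = -20547 + 72856800 = 72836253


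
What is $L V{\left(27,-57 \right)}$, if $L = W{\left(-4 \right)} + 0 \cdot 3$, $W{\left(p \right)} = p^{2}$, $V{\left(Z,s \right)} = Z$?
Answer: $432$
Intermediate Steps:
$L = 16$ ($L = \left(-4\right)^{2} + 0 \cdot 3 = 16 + 0 = 16$)
$L V{\left(27,-57 \right)} = 16 \cdot 27 = 432$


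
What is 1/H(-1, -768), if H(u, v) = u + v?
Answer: -1/769 ≈ -0.0013004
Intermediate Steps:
1/H(-1, -768) = 1/(-1 - 768) = 1/(-769) = -1/769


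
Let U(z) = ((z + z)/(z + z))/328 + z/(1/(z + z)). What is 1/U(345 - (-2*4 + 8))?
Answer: 328/78080401 ≈ 4.2008e-6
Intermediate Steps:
U(z) = 1/328 + 2*z² (U(z) = ((2*z)/((2*z)))*(1/328) + z/(1/(2*z)) = ((2*z)*(1/(2*z)))*(1/328) + z/((1/(2*z))) = 1*(1/328) + z*(2*z) = 1/328 + 2*z²)
1/U(345 - (-2*4 + 8)) = 1/(1/328 + 2*(345 - (-2*4 + 8))²) = 1/(1/328 + 2*(345 - (-8 + 8))²) = 1/(1/328 + 2*(345 - 1*0)²) = 1/(1/328 + 2*(345 + 0)²) = 1/(1/328 + 2*345²) = 1/(1/328 + 2*119025) = 1/(1/328 + 238050) = 1/(78080401/328) = 328/78080401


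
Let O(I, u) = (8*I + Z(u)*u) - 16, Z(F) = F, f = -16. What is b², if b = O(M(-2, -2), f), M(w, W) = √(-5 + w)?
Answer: 57152 + 3840*I*√7 ≈ 57152.0 + 10160.0*I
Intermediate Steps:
O(I, u) = -16 + u² + 8*I (O(I, u) = (8*I + u*u) - 16 = (8*I + u²) - 16 = (u² + 8*I) - 16 = -16 + u² + 8*I)
b = 240 + 8*I*√7 (b = -16 + (-16)² + 8*√(-5 - 2) = -16 + 256 + 8*√(-7) = -16 + 256 + 8*(I*√7) = -16 + 256 + 8*I*√7 = 240 + 8*I*√7 ≈ 240.0 + 21.166*I)
b² = (240 + 8*I*√7)²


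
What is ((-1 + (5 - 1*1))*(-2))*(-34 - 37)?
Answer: 426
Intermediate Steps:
((-1 + (5 - 1*1))*(-2))*(-34 - 37) = ((-1 + (5 - 1))*(-2))*(-71) = ((-1 + 4)*(-2))*(-71) = (3*(-2))*(-71) = -6*(-71) = 426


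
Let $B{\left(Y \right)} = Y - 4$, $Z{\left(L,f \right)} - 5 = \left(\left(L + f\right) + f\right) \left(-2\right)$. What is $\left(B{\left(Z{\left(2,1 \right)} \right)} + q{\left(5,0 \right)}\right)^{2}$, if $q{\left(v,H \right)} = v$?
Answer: $4$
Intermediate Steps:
$Z{\left(L,f \right)} = 5 - 4 f - 2 L$ ($Z{\left(L,f \right)} = 5 + \left(\left(L + f\right) + f\right) \left(-2\right) = 5 + \left(L + 2 f\right) \left(-2\right) = 5 - \left(2 L + 4 f\right) = 5 - 4 f - 2 L$)
$B{\left(Y \right)} = -4 + Y$ ($B{\left(Y \right)} = Y - 4 = -4 + Y$)
$\left(B{\left(Z{\left(2,1 \right)} \right)} + q{\left(5,0 \right)}\right)^{2} = \left(\left(-4 - 3\right) + 5\right)^{2} = \left(-7 + 5\right)^{2} = \left(-2\right)^{2} = 4$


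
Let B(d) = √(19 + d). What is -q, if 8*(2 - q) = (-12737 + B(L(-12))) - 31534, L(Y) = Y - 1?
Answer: -44287/8 + √6/8 ≈ -5535.6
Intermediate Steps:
L(Y) = -1 + Y
q = 44287/8 - √6/8 (q = 2 - ((-12737 + √(19 + (-1 - 12))) - 31534)/8 = 2 - ((-12737 + √(19 - 13)) - 31534)/8 = 2 - ((-12737 + √6) - 31534)/8 = 2 - (-44271 + √6)/8 = 2 + (44271/8 - √6/8) = 44287/8 - √6/8 ≈ 5535.6)
-q = -(44287/8 - √6/8) = -44287/8 + √6/8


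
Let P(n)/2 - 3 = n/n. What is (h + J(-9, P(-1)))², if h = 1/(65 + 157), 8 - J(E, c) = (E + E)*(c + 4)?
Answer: 2472973441/49284 ≈ 50178.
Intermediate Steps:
P(n) = 8 (P(n) = 6 + 2*(n/n) = 6 + 2*1 = 6 + 2 = 8)
J(E, c) = 8 - 2*E*(4 + c) (J(E, c) = 8 - (E + E)*(c + 4) = 8 - 2*E*(4 + c))
h = 1/222 ≈ 0.0045045
(h + J(-9, P(-1)))² = (1/222 + (8 - 8*(-9) - 2*(-9)*8))² = (1/222 + (8 + 72 + 144))² = (1/222 + 224)² = (49729/222)² = 2472973441/49284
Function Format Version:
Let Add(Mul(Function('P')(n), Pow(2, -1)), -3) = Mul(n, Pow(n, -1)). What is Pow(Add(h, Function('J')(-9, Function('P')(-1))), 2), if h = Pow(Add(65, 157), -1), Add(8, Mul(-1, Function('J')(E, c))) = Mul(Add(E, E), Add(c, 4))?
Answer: Rational(2472973441, 49284) ≈ 50178.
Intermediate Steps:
Function('P')(n) = 8 (Function('P')(n) = Add(6, Mul(2, Mul(n, Pow(n, -1)))) = Add(6, Mul(2, 1)) = Add(6, 2) = 8)
Function('J')(E, c) = Add(8, Mul(-2, E, Add(4, c))) (Function('J')(E, c) = Add(8, Mul(-1, Mul(Add(E, E), Add(c, 4)))) = Add(8, Mul(-1, Mul(Mul(2, E), Add(4, c)))) = Add(8, Mul(-1, Mul(2, E, Add(4, c)))) = Add(8, Mul(-2, E, Add(4, c))))
h = Rational(1, 222) (h = Pow(222, -1) = Rational(1, 222) ≈ 0.0045045)
Pow(Add(h, Function('J')(-9, Function('P')(-1))), 2) = Pow(Add(Rational(1, 222), Add(8, Mul(-8, -9), Mul(-2, -9, 8))), 2) = Pow(Add(Rational(1, 222), Add(8, 72, 144)), 2) = Pow(Add(Rational(1, 222), 224), 2) = Pow(Rational(49729, 222), 2) = Rational(2472973441, 49284)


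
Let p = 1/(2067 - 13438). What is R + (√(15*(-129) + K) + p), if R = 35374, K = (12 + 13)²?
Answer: 402237753/11371 + I*√1310 ≈ 35374.0 + 36.194*I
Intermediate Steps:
p = -1/11371 (p = 1/(-11371) = -1/11371 ≈ -8.7943e-5)
K = 625 (K = 25² = 625)
R + (√(15*(-129) + K) + p) = 35374 + (√(15*(-129) + 625) - 1/11371) = 35374 + (√(-1935 + 625) - 1/11371) = 35374 + (√(-1310) - 1/11371) = 35374 + (I*√1310 - 1/11371) = 35374 + (-1/11371 + I*√1310) = 402237753/11371 + I*√1310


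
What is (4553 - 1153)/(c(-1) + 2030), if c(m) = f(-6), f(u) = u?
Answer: 425/253 ≈ 1.6798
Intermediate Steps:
c(m) = -6
(4553 - 1153)/(c(-1) + 2030) = (4553 - 1153)/(-6 + 2030) = 3400/2024 = 3400*(1/2024) = 425/253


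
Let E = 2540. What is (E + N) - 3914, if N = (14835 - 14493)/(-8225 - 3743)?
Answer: -8222187/5984 ≈ -1374.0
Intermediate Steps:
N = -171/5984 (N = 342/(-11968) = 342*(-1/11968) = -171/5984 ≈ -0.028576)
(E + N) - 3914 = (2540 - 171/5984) - 3914 = 15199189/5984 - 3914 = -8222187/5984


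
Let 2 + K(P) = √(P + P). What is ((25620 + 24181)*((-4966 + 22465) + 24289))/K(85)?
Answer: 2081084188/83 + 1040542094*√170/83 ≈ 1.8853e+8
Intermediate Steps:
K(P) = -2 + √2*√P (K(P) = -2 + √(P + P) = -2 + √(2*P) = -2 + √2*√P)
((25620 + 24181)*((-4966 + 22465) + 24289))/K(85) = ((25620 + 24181)*((-4966 + 22465) + 24289))/(-2 + √2*√85) = (49801*(17499 + 24289))/(-2 + √170) = (49801*41788)/(-2 + √170) = 2081084188/(-2 + √170)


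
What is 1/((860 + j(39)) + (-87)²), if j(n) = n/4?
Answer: 4/33755 ≈ 0.00011850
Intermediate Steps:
j(n) = n/4 (j(n) = n*(¼) = n/4)
1/((860 + j(39)) + (-87)²) = 1/((860 + (¼)*39) + (-87)²) = 1/((860 + 39/4) + 7569) = 1/(3479/4 + 7569) = 1/(33755/4) = 4/33755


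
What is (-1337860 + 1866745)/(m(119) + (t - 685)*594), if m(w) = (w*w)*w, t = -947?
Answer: 528885/715751 ≈ 0.73892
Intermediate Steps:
m(w) = w³ (m(w) = w²*w = w³)
(-1337860 + 1866745)/(m(119) + (t - 685)*594) = (-1337860 + 1866745)/(119³ + (-947 - 685)*594) = 528885/(1685159 - 1632*594) = 528885/(1685159 - 969408) = 528885/715751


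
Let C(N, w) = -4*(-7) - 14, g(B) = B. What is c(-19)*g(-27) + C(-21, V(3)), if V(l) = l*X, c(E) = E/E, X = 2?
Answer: -13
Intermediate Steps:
c(E) = 1
V(l) = 2*l (V(l) = l*2 = 2*l)
C(N, w) = 14 (C(N, w) = 28 - 14 = 14)
c(-19)*g(-27) + C(-21, V(3)) = 1*(-27) + 14 = -27 + 14 = -13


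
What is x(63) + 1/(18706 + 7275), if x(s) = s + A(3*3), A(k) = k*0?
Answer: 1636804/25981 ≈ 63.000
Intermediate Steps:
A(k) = 0
x(s) = s (x(s) = s + 0 = s)
x(63) + 1/(18706 + 7275) = 63 + 1/(18706 + 7275) = 63 + 1/25981 = 1636804/25981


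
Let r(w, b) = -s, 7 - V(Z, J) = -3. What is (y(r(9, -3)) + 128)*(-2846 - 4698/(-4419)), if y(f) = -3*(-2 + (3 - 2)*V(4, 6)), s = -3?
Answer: -145273856/491 ≈ -2.9587e+5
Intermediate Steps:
V(Z, J) = 10 (V(Z, J) = 7 - 1*(-3) = 7 + 3 = 10)
r(w, b) = 3 (r(w, b) = -1*(-3) = 3)
y(f) = -24 (y(f) = -3*(-2 + (3 - 2)*10) = -3*(-2 + 1*10) = -3*(-2 + 10) = -3*8 = -24)
(y(r(9, -3)) + 128)*(-2846 - 4698/(-4419)) = (-24 + 128)*(-2846 - 4698/(-4419)) = 104*(-2846 - 4698*(-1/4419)) = 104*(-2846 + 522/491) = 104*(-1396864/491) = -145273856/491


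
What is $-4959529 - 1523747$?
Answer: $-6483276$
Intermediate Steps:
$-4959529 - 1523747 = -6483276$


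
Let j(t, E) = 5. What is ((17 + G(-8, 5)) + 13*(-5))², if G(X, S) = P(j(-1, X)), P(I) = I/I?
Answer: 2209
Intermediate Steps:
P(I) = 1
G(X, S) = 1
((17 + G(-8, 5)) + 13*(-5))² = ((17 + 1) + 13*(-5))² = (18 - 65)² = (-47)² = 2209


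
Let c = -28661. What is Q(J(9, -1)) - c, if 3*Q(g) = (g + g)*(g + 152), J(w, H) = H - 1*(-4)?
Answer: 28971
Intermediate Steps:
J(w, H) = 4 + H (J(w, H) = H + 4 = 4 + H)
Q(g) = 2*g*(152 + g)/3 (Q(g) = ((g + g)*(g + 152))/3 = ((2*g)*(152 + g))/3 = (2*g*(152 + g))/3 = 2*g*(152 + g)/3)
Q(J(9, -1)) - c = 2*(4 - 1)*(152 + (4 - 1))/3 - 1*(-28661) = (2/3)*3*(152 + 3) + 28661 = (2/3)*3*155 + 28661 = 310 + 28661 = 28971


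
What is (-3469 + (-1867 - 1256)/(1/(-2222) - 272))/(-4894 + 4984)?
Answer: -2089672259/54394650 ≈ -38.417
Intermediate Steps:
(-3469 + (-1867 - 1256)/(1/(-2222) - 272))/(-4894 + 4984) = (-3469 - 3123/(-1/2222 - 272))/90 = (-3469 - 3123/(-604385/2222))*(1/90) = (-3469 - 3123*(-2222/604385))*(1/90) = (-3469 + 6939306/604385)*(1/90) = -2089672259/604385*1/90 = -2089672259/54394650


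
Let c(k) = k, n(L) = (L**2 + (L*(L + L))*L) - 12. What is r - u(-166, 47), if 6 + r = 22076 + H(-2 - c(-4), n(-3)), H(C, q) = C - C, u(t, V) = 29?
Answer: 22041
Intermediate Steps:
n(L) = -12 + L**2 + 2*L**3 (n(L) = (L**2 + (L*(2*L))*L) - 12 = (L**2 + (2*L**2)*L) - 12 = (L**2 + 2*L**3) - 12 = -12 + L**2 + 2*L**3)
H(C, q) = 0
r = 22070 (r = -6 + (22076 + 0) = -6 + 22076 = 22070)
r - u(-166, 47) = 22070 - 1*29 = 22070 - 29 = 22041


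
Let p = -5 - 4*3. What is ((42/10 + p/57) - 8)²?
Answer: 1364224/81225 ≈ 16.796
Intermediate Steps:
p = -17 (p = -5 - 12 = -17)
((42/10 + p/57) - 8)² = ((42/10 - 17/57) - 8)² = ((42*(⅒) - 17*1/57) - 8)² = ((21/5 - 17/57) - 8)² = (1112/285 - 8)² = (-1168/285)² = 1364224/81225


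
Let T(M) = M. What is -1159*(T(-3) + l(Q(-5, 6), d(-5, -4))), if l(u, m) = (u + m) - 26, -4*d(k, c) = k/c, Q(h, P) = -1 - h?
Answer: 469395/16 ≈ 29337.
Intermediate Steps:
d(k, c) = -k/(4*c)
l(u, m) = -26 + m + u (l(u, m) = (m + u) - 26 = -26 + m + u)
-1159*(T(-3) + l(Q(-5, 6), d(-5, -4))) = -1159*(-3 + (-26 - ¼*(-5)/(-4) + (-1 - 1*(-5)))) = -1159*(-3 + (-26 - ¼*(-5)*(-¼) + (-1 + 5))) = -1159*(-3 + (-26 - 5/16 + 4)) = -1159*(-3 - 357/16) = -1159*(-405/16) = 469395/16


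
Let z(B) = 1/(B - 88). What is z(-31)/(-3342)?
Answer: 1/397698 ≈ 2.5145e-6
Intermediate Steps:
z(B) = 1/(-88 + B)
z(-31)/(-3342) = 1/(-88 - 31*(-3342)) = -1/3342/(-119) = -1/119*(-1/3342) = 1/397698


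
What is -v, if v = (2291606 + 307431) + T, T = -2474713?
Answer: -124324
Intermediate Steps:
v = 124324 (v = (2291606 + 307431) - 2474713 = 2599037 - 2474713 = 124324)
-v = -1*124324 = -124324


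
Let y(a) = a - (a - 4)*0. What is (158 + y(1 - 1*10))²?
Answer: 22201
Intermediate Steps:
y(a) = a (y(a) = a - (-4 + a)*0 = a - 1*0 = a + 0 = a)
(158 + y(1 - 1*10))² = (158 + (1 - 1*10))² = (158 + (1 - 10))² = (158 - 9)² = 149² = 22201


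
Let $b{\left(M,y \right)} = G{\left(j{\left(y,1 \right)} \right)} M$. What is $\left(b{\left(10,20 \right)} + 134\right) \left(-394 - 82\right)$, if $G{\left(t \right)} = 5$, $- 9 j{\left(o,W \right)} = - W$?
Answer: $-87584$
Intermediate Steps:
$j{\left(o,W \right)} = \frac{W}{9}$ ($j{\left(o,W \right)} = - \frac{\left(-1\right) W}{9} = \frac{W}{9}$)
$b{\left(M,y \right)} = 5 M$
$\left(b{\left(10,20 \right)} + 134\right) \left(-394 - 82\right) = \left(5 \cdot 10 + 134\right) \left(-394 - 82\right) = \left(50 + 134\right) \left(-476\right) = 184 \left(-476\right) = -87584$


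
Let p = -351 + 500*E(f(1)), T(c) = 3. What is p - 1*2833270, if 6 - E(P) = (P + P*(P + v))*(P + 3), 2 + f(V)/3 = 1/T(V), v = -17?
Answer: -2725621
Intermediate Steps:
f(V) = -5 (f(V) = -6 + 3/3 = -6 + 3*(⅓) = -6 + 1 = -5)
E(P) = 6 - (3 + P)*(P + P*(-17 + P)) (E(P) = 6 - (P + P*(P - 17))*(P + 3) = 6 - (P + P*(-17 + P))*(3 + P) = 6 - (3 + P)*(P + P*(-17 + P)))
p = 107649 (p = -351 + 500*(6 - 1*(-5)³ + 13*(-5)² + 48*(-5)) = -351 + 500*(6 - 1*(-125) + 13*25 - 240) = -351 + 500*(6 + 125 + 325 - 240) = -351 + 500*216 = -351 + 108000 = 107649)
p - 1*2833270 = 107649 - 1*2833270 = 107649 - 2833270 = -2725621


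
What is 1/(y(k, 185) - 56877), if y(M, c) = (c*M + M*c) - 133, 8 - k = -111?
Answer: -1/12980 ≈ -7.7042e-5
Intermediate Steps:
k = 119 (k = 8 - 1*(-111) = 8 + 111 = 119)
y(M, c) = -133 + 2*M*c (y(M, c) = (M*c + M*c) - 133 = 2*M*c - 133 = -133 + 2*M*c)
1/(y(k, 185) - 56877) = 1/((-133 + 2*119*185) - 56877) = 1/((-133 + 44030) - 56877) = 1/(43897 - 56877) = 1/(-12980) = -1/12980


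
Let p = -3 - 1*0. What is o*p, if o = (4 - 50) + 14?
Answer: 96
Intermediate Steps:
o = -32 (o = -46 + 14 = -32)
p = -3 (p = -3 + 0 = -3)
o*p = -32*(-3) = 96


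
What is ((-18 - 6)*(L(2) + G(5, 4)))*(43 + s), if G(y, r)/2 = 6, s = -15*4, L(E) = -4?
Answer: 3264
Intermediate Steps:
s = -60
G(y, r) = 12 (G(y, r) = 2*6 = 12)
((-18 - 6)*(L(2) + G(5, 4)))*(43 + s) = ((-18 - 6)*(-4 + 12))*(43 - 60) = -24*8*(-17) = -192*(-17) = 3264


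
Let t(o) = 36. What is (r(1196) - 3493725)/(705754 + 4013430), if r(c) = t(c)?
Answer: -3493689/4719184 ≈ -0.74032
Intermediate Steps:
r(c) = 36
(r(1196) - 3493725)/(705754 + 4013430) = (36 - 3493725)/(705754 + 4013430) = -3493689/4719184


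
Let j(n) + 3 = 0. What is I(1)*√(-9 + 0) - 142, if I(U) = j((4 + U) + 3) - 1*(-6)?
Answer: -142 + 9*I ≈ -142.0 + 9.0*I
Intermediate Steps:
j(n) = -3 (j(n) = -3 + 0 = -3)
I(U) = 3 (I(U) = -3 - 1*(-6) = -3 + 6 = 3)
I(1)*√(-9 + 0) - 142 = 3*√(-9 + 0) - 142 = 3*√(-9) - 142 = 3*(3*I) - 142 = 9*I - 142 = -142 + 9*I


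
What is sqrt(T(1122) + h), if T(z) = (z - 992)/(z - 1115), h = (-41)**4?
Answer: sqrt(138463199)/7 ≈ 1681.0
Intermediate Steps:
h = 2825761
T(z) = (-992 + z)/(-1115 + z)
sqrt(T(1122) + h) = sqrt((-992 + 1122)/(-1115 + 1122) + 2825761) = sqrt(130/7 + 2825761) = sqrt(19780457/7) = sqrt(138463199)/7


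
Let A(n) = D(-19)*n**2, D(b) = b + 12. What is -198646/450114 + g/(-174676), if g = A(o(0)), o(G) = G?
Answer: -2027/4593 ≈ -0.44132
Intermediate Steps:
D(b) = 12 + b
A(n) = -7*n**2 (A(n) = (12 - 19)*n**2 = -7*n**2)
g = 0 (g = -7*0**2 = -7*0 = 0)
-198646/450114 + g/(-174676) = -198646/450114 + 0/(-174676) = -198646*1/450114 + 0*(-1/174676) = -2027/4593 + 0 = -2027/4593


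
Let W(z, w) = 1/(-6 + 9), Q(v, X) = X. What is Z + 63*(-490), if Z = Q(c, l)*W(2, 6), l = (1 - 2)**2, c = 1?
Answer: -92609/3 ≈ -30870.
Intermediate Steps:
l = 1 (l = (-1)**2 = 1)
W(z, w) = 1/3
Z = 1/3 (Z = 1*(1/3) = 1/3 ≈ 0.33333)
Z + 63*(-490) = 1/3 + 63*(-490) = 1/3 - 30870 = -92609/3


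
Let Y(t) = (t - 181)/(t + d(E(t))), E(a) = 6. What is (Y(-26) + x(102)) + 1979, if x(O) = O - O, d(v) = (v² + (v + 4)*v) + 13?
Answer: 164050/83 ≈ 1976.5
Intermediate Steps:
d(v) = 13 + v² + v*(4 + v) (d(v) = (v² + (4 + v)*v) + 13 = (v² + v*(4 + v)) + 13 = 13 + v² + v*(4 + v))
x(O) = 0
Y(t) = (-181 + t)/(109 + t) (Y(t) = (t - 181)/(t + (13 + 2*6² + 4*6)) = (-181 + t)/(t + (13 + 2*36 + 24)) = (-181 + t)/(t + (13 + 72 + 24)) = (-181 + t)/(t + 109) = (-181 + t)/(109 + t))
(Y(-26) + x(102)) + 1979 = ((-181 - 26)/(109 - 26) + 0) + 1979 = (-207/83 + 0) + 1979 = -207/83 + 1979 = 164050/83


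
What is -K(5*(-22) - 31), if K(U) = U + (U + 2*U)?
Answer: 564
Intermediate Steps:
K(U) = 4*U (K(U) = U + 3*U = 4*U)
-K(5*(-22) - 31) = -4*(5*(-22) - 31) = -4*(-110 - 31) = -4*(-141) = -1*(-564) = 564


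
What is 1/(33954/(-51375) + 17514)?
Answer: 17125/299915932 ≈ 5.7099e-5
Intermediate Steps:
1/(33954/(-51375) + 17514) = 1/(33954*(-1/51375) + 17514) = 1/(-11318/17125 + 17514) = 1/(299915932/17125) = 17125/299915932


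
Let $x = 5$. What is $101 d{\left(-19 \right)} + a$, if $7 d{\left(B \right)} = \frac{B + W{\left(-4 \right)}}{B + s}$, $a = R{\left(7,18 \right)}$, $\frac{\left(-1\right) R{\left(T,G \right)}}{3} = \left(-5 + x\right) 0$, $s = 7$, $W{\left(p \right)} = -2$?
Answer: $\frac{101}{4} \approx 25.25$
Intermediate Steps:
$R{\left(T,G \right)} = 0$ ($R{\left(T,G \right)} = - 3 \left(-5 + 5\right) 0 = - 3 \cdot 0 \cdot 0 = \left(-3\right) 0 = 0$)
$a = 0$
$d{\left(B \right)} = \frac{-2 + B}{7 \left(7 + B\right)}$ ($d{\left(B \right)} = \frac{\left(B - 2\right) \frac{1}{B + 7}}{7} = \frac{\left(-2 + B\right) \frac{1}{7 + B}}{7} = \frac{\frac{1}{7 + B} \left(-2 + B\right)}{7} = \frac{-2 + B}{7 \left(7 + B\right)}$)
$101 d{\left(-19 \right)} + a = 101 \frac{-2 - 19}{7 \left(7 - 19\right)} + 0 = 101 \cdot \frac{1}{7} \frac{1}{-12} \left(-21\right) + 0 = 101 \cdot \frac{1}{7} \left(- \frac{1}{12}\right) \left(-21\right) + 0 = 101 \cdot \frac{1}{4} + 0 = \frac{101}{4} + 0 = \frac{101}{4}$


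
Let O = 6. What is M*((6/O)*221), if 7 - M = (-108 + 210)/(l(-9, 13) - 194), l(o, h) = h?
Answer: 302549/181 ≈ 1671.5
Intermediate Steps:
M = 1369/181 (M = 7 - (-108 + 210)/(13 - 194) = 7 - 102/(-181) = 7 - 102*(-1)/181 = 7 - 1*(-102/181) = 7 + 102/181 = 1369/181 ≈ 7.5635)
M*((6/O)*221) = 1369*((6/6)*221)/181 = 1369*((6*(⅙))*221)/181 = 1369*(1*221)/181 = (1369/181)*221 = 302549/181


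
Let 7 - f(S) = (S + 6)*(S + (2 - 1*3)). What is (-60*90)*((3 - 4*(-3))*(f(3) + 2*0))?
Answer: 891000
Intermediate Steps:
f(S) = 7 - (-1 + S)*(6 + S) (f(S) = 7 - (S + 6)*(S + (2 - 1*3)) = 7 - (6 + S)*(S + (2 - 3)) = 7 - (6 + S)*(S - 1) = 7 - (6 + S)*(-1 + S) = 7 - (-1 + S)*(6 + S))
(-60*90)*((3 - 4*(-3))*(f(3) + 2*0)) = (-60*90)*((3 - 4*(-3))*((13 - 1*3**2 - 5*3) + 2*0)) = -5400*(3 + 12)*((13 - 1*9 - 15) + 0) = -81000*((13 - 9 - 15) + 0) = -81000*(-11 + 0) = -81000*(-11) = -5400*(-165) = 891000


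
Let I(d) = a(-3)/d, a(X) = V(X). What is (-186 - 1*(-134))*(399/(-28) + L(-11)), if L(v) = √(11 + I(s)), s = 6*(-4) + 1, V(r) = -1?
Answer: 741 - 52*√5842/23 ≈ 568.20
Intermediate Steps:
a(X) = -1
s = -23 (s = -24 + 1 = -23)
I(d) = -1/d
L(v) = √5842/23 (L(v) = √(11 - 1/(-23)) = √(11 - 1*(-1/23)) = √(11 + 1/23) = √(254/23) = √5842/23)
(-186 - 1*(-134))*(399/(-28) + L(-11)) = (-186 - 1*(-134))*(399/(-28) + √5842/23) = (-186 + 134)*(399*(-1/28) + √5842/23) = -52*(-57/4 + √5842/23) = 741 - 52*√5842/23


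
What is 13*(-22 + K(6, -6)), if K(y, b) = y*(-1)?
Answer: -364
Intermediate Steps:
K(y, b) = -y
13*(-22 + K(6, -6)) = 13*(-22 - 1*6) = 13*(-22 - 6) = 13*(-28) = -364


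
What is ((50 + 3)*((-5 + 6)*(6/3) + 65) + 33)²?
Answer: 12845056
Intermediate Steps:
((50 + 3)*((-5 + 6)*(6/3) + 65) + 33)² = (53*(1*(6*(⅓)) + 65) + 33)² = (53*(1*2 + 65) + 33)² = (53*(2 + 65) + 33)² = (53*67 + 33)² = (3551 + 33)² = 3584² = 12845056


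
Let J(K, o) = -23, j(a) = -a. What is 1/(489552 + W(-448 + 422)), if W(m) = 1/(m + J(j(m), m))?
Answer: 49/23988047 ≈ 2.0427e-6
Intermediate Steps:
W(m) = 1/(-23 + m) (W(m) = 1/(m - 23) = 1/(-23 + m))
1/(489552 + W(-448 + 422)) = 1/(489552 + 1/(-23 + (-448 + 422))) = 1/(489552 + 1/(-23 - 26)) = 1/(489552 + 1/(-49)) = 1/(489552 - 1/49) = 1/(23988047/49) = 49/23988047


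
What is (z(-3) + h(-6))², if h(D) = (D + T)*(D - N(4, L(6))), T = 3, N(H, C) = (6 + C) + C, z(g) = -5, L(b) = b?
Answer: 4489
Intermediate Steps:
N(H, C) = 6 + 2*C
h(D) = (-18 + D)*(3 + D) (h(D) = (D + 3)*(D - (6 + 2*6)) = (3 + D)*(D - (6 + 12)) = (3 + D)*(D - 1*18) = (3 + D)*(D - 18) = (3 + D)*(-18 + D) = (-18 + D)*(3 + D))
(z(-3) + h(-6))² = (-5 + (-54 + (-6)² - 15*(-6)))² = (-5 + (-54 + 36 + 90))² = (-5 + 72)² = 67² = 4489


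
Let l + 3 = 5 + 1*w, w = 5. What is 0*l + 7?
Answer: 7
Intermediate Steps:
l = 7 (l = -3 + (5 + 1*5) = -3 + (5 + 5) = -3 + 10 = 7)
0*l + 7 = 0*7 + 7 = 0 + 7 = 7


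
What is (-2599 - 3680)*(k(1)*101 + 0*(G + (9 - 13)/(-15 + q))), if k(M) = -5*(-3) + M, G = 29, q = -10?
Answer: -10146864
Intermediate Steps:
k(M) = 15 + M
(-2599 - 3680)*(k(1)*101 + 0*(G + (9 - 13)/(-15 + q))) = (-2599 - 3680)*((15 + 1)*101 + 0*(29 + (9 - 13)/(-15 - 10))) = -6279*(16*101 + 0*(29 - 4/(-25))) = -6279*(1616 + 0*(29 - 4*(-1/25))) = -6279*(1616 + 0*(29 + 4/25)) = -6279*(1616 + 0*(729/25)) = -6279*(1616 + 0) = -6279*1616 = -10146864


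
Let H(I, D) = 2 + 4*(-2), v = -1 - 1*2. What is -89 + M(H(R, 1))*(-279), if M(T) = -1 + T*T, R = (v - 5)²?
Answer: -9854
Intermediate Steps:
v = -3 (v = -1 - 2 = -3)
R = 64 (R = (-3 - 5)² = (-8)² = 64)
H(I, D) = -6 (H(I, D) = 2 - 8 = -6)
M(T) = -1 + T²
-89 + M(H(R, 1))*(-279) = -89 + (-1 + (-6)²)*(-279) = -89 + (-1 + 36)*(-279) = -89 + 35*(-279) = -89 - 9765 = -9854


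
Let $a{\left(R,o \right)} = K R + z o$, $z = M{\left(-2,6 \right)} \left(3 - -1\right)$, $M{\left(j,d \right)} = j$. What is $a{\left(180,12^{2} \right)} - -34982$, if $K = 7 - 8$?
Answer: $33650$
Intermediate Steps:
$K = -1$ ($K = 7 - 8 = -1$)
$z = -8$ ($z = - 2 \left(3 - -1\right) = - 2 \left(3 + 1\right) = \left(-2\right) 4 = -8$)
$a{\left(R,o \right)} = - R - 8 o$
$a{\left(180,12^{2} \right)} - -34982 = \left(\left(-1\right) 180 - 8 \cdot 12^{2}\right) - -34982 = \left(-180 - 1152\right) + 34982 = -1332 + 34982 = 33650$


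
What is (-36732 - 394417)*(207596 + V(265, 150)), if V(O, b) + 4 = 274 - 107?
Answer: -89575085091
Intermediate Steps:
V(O, b) = 163 (V(O, b) = -4 + (274 - 107) = -4 + 167 = 163)
(-36732 - 394417)*(207596 + V(265, 150)) = (-36732 - 394417)*(207596 + 163) = -431149*207759 = -89575085091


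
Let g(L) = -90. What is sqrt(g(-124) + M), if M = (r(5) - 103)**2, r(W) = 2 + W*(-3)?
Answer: sqrt(13366) ≈ 115.61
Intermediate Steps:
r(W) = 2 - 3*W
M = 13456 (M = ((2 - 3*5) - 103)**2 = ((2 - 15) - 103)**2 = (-13 - 103)**2 = (-116)**2 = 13456)
sqrt(g(-124) + M) = sqrt(-90 + 13456) = sqrt(13366)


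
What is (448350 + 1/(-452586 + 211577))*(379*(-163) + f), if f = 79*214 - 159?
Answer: -4865779023259470/241009 ≈ -2.0189e+10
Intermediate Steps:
f = 16747 (f = 16906 - 159 = 16747)
(448350 + 1/(-452586 + 211577))*(379*(-163) + f) = (448350 + 1/(-452586 + 211577))*(379*(-163) + 16747) = (448350 + 1/(-241009))*(-61777 + 16747) = (448350 - 1/241009)*(-45030) = (108056385149/241009)*(-45030) = -4865779023259470/241009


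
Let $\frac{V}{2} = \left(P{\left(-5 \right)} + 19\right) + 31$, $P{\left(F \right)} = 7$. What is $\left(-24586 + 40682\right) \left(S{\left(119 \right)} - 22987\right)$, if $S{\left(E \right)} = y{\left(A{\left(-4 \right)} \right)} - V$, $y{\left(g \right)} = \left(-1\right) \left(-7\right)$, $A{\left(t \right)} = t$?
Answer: $-371721024$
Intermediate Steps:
$y{\left(g \right)} = 7$
$V = 114$ ($V = 2 \left(\left(7 + 19\right) + 31\right) = 2 \left(26 + 31\right) = 2 \cdot 57 = 114$)
$S{\left(E \right)} = -107$ ($S{\left(E \right)} = 7 - 114 = -107$)
$\left(-24586 + 40682\right) \left(S{\left(119 \right)} - 22987\right) = \left(-24586 + 40682\right) \left(-107 - 22987\right) = 16096 \left(-23094\right) = -371721024$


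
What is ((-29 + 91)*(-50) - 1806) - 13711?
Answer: -18617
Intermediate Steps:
((-29 + 91)*(-50) - 1806) - 13711 = (62*(-50) - 1806) - 13711 = (-3100 - 1806) - 13711 = -4906 - 13711 = -18617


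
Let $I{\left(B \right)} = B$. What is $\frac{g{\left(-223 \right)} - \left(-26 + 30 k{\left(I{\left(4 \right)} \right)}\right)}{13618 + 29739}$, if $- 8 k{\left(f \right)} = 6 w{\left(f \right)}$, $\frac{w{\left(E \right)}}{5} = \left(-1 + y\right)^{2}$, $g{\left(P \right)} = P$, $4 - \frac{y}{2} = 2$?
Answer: $\frac{1631}{86714} \approx 0.018809$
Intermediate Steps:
$y = 4$ ($y = 8 - 4 = 4$)
$w{\left(E \right)} = 45$ ($w{\left(E \right)} = 5 \left(-1 + 4\right)^{2} = 5 \cdot 3^{2} = 5 \cdot 9 = 45$)
$k{\left(f \right)} = - \frac{135}{4}$ ($k{\left(f \right)} = - \frac{6 \cdot 45}{8} = \left(- \frac{1}{8}\right) 270 = - \frac{135}{4}$)
$\frac{g{\left(-223 \right)} - \left(-26 + 30 k{\left(I{\left(4 \right)} \right)}\right)}{13618 + 29739} = \frac{-223 + \left(\left(-30\right) \left(- \frac{135}{4}\right) + 26\right)}{13618 + 29739} = \frac{-223 + \left(\frac{2025}{2} + 26\right)}{43357} = \left(-223 + \frac{2077}{2}\right) \frac{1}{43357} = \frac{1631}{2} \cdot \frac{1}{43357} = \frac{1631}{86714}$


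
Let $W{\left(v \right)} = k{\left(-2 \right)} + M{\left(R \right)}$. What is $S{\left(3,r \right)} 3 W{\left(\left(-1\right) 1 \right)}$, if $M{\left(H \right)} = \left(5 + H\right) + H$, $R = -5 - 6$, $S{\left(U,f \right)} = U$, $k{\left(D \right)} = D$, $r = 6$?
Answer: $-171$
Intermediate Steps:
$R = -11$ ($R = -5 - 6 = -11$)
$M{\left(H \right)} = 5 + 2 H$
$W{\left(v \right)} = -19$ ($W{\left(v \right)} = -2 + \left(5 + 2 \left(-11\right)\right) = -2 + \left(5 - 22\right) = -2 - 17 = -19$)
$S{\left(3,r \right)} 3 W{\left(\left(-1\right) 1 \right)} = 3 \cdot 3 \left(-19\right) = 9 \left(-19\right) = -171$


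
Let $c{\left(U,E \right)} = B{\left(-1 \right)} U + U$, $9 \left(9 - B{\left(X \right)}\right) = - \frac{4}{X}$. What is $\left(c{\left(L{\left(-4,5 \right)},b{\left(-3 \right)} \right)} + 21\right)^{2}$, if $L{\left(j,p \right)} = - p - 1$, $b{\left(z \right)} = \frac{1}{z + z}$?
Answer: $\frac{11881}{9} \approx 1320.1$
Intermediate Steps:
$b{\left(z \right)} = \frac{1}{2 z}$
$B{\left(X \right)} = 9 + \frac{4}{9 X}$ ($B{\left(X \right)} = 9 - \frac{\left(-4\right) \frac{1}{X}}{9} = 9 + \frac{4}{9 X}$)
$L{\left(j,p \right)} = -1 - p$
$c{\left(U,E \right)} = \frac{86 U}{9}$ ($c{\left(U,E \right)} = \left(9 + \frac{4}{9 \left(-1\right)}\right) U + U = \left(9 + \frac{4}{9} \left(-1\right)\right) U + U = \left(9 - \frac{4}{9}\right) U + U = \frac{77 U}{9} + U = \frac{86 U}{9}$)
$\left(c{\left(L{\left(-4,5 \right)},b{\left(-3 \right)} \right)} + 21\right)^{2} = \left(\frac{86 \left(-1 - 5\right)}{9} + 21\right)^{2} = \left(\frac{86}{9} \left(-6\right) + 21\right)^{2} = \left(- \frac{172}{3} + 21\right)^{2} = \left(- \frac{109}{3}\right)^{2} = \frac{11881}{9}$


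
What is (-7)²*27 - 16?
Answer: 1307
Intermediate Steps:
(-7)²*27 - 16 = 49*27 - 16 = 1323 - 16 = 1307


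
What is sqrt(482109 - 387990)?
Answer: sqrt(94119) ≈ 306.79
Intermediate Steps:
sqrt(482109 - 387990) = sqrt(94119)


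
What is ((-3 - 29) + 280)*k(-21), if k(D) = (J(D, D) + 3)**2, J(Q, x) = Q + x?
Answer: 377208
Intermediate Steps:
k(D) = (3 + 2*D)**2 (k(D) = ((D + D) + 3)**2 = (2*D + 3)**2 = (3 + 2*D)**2)
((-3 - 29) + 280)*k(-21) = ((-3 - 29) + 280)*(3 + 2*(-21))**2 = (-32 + 280)*(3 - 42)**2 = 248*(-39)**2 = 248*1521 = 377208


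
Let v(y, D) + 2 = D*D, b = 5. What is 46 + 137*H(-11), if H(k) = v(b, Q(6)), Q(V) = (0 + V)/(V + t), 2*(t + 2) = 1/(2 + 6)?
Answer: 299292/4225 ≈ 70.838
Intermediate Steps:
t = -31/16 (t = -2 + 1/(2*(2 + 6)) = -2 + (½)/8 = -2 + (½)*(⅛) = -2 + 1/16 = -31/16 ≈ -1.9375)
Q(V) = V/(-31/16 + V) (Q(V) = (0 + V)/(V - 31/16) = V/(-31/16 + V))
v(y, D) = -2 + D² (v(y, D) = -2 + D*D = -2 + D²)
H(k) = 766/4225 (H(k) = -2 + (16*6/(-31 + 16*6))² = -2 + (16*6/(-31 + 96))² = -2 + (16*6/65)² = -2 + (16*6*(1/65))² = -2 + (96/65)² = -2 + 9216/4225 = 766/4225)
46 + 137*H(-11) = 46 + 137*(766/4225) = 46 + 104942/4225 = 299292/4225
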